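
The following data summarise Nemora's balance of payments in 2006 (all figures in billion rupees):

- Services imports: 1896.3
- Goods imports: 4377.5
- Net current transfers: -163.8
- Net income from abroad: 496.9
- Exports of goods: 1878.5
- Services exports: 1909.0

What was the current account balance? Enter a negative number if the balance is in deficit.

-2153.2

Goods balance = 1878.5 - 4377.5 = -2499.0
Services balance = 1909.0 - 1896.3 = 12.7
Trade balance (goods + services) = -2499.0 + 12.7 = -2486.3
Net primary income = 496.9
Net secondary income = -163.8
Current account = -2486.3 + 496.9 + (-163.8) = -2153.2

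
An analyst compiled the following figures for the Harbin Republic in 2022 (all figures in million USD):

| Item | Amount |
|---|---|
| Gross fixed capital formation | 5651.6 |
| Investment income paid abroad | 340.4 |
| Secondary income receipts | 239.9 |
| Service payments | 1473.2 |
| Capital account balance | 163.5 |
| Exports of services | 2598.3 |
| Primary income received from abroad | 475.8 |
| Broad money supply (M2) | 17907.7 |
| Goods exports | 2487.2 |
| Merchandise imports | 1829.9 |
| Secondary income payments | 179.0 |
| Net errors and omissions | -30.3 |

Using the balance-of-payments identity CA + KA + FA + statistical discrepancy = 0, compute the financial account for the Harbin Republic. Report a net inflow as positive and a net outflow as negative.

-2111.9

Goods balance = 2487.2 - 1829.9 = 657.3
Services balance = 2598.3 - 1473.2 = 1125.1
Trade balance (goods + services) = 657.3 + 1125.1 = 1782.4
Net primary income = 475.8 - 340.4 = 135.4
Net secondary income = 239.9 - 179.0 = 60.9
Current account = 1782.4 + 135.4 + 60.9 = 1978.7
Financial account = -(1978.7 + 163.5 + (-30.3)) = -2111.9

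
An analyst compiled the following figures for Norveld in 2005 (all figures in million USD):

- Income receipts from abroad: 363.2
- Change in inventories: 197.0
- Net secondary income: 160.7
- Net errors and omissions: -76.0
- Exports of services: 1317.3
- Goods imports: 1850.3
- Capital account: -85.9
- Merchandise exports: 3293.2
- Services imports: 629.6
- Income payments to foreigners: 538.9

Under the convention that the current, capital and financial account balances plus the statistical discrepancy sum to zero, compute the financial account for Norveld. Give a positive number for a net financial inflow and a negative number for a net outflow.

Goods balance = 3293.2 - 1850.3 = 1442.9
Services balance = 1317.3 - 629.6 = 687.7
Trade balance (goods + services) = 1442.9 + 687.7 = 2130.6
Net primary income = 363.2 - 538.9 = -175.7
Net secondary income = 160.7
Current account = 2130.6 + (-175.7) + 160.7 = 2115.6
Financial account = -(2115.6 + (-85.9) + (-76.0)) = -1953.7

-1953.7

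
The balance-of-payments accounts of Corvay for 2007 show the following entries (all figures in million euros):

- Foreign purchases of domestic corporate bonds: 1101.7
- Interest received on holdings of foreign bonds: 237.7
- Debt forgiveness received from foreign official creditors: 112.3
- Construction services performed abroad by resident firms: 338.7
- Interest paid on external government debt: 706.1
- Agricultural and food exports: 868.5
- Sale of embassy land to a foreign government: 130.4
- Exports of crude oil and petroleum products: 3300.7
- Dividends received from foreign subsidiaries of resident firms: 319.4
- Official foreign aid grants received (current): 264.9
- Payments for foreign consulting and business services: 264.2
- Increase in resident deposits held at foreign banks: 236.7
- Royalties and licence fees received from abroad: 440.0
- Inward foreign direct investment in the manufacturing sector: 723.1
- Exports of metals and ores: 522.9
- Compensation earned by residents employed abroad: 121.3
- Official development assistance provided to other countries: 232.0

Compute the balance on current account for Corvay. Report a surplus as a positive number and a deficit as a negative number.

5211.8

Goods: 868.5 + 3300.7 + 522.9 = 4692.1
Services: -264.2 + 338.7 + 440.0 = 514.5
Primary income: 237.7 + 319.4 + 121.3 - 706.1 = -27.7
Secondary income: 264.9 - 232.0 = 32.9
Current account = 4692.1 + 514.5 + (-27.7) + 32.9 = 5211.8
(Excluded from the current account — financial account: foreign purchases of domestic corporate bonds 1101.7, increase in resident deposits held at foreign banks 236.7, inward foreign direct investment in the manufacturing sector 723.1; capital account: debt forgiveness received from foreign official creditors 112.3, sale of embassy land to a foreign government 130.4.)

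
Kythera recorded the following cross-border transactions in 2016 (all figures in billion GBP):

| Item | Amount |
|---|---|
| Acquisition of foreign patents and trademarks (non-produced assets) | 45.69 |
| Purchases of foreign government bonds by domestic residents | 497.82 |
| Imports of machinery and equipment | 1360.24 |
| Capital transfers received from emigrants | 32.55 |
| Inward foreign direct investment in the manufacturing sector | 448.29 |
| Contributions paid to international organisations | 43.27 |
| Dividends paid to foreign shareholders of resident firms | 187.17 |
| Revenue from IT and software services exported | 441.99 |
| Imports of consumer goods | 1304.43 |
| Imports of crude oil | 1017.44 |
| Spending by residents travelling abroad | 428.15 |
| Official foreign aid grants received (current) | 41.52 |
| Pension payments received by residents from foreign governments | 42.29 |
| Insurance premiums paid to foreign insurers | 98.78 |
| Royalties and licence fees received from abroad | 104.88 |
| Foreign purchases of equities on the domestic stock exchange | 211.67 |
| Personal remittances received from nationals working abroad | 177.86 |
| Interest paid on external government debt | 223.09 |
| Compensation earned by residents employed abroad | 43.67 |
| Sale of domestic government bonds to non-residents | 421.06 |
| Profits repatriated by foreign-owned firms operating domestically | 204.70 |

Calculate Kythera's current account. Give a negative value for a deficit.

Goods: -1304.43 - 1360.24 - 1017.44 = -3682.11
Services: -98.78 + 104.88 + 441.99 - 428.15 = 19.94
Primary income: 43.67 - 187.17 - 223.09 - 204.70 = -571.29
Secondary income: 177.86 - 43.27 + 41.52 + 42.29 = 218.40
Current account = (-3682.11) + 19.94 + (-571.29) + 218.40 = -4015.06
(Excluded from the current account — capital account: acquisition of foreign patents and trademarks (non-produced assets) 45.69, capital transfers received from emigrants 32.55; financial account: purchases of foreign government bonds by domestic residents 497.82, inward foreign direct investment in the manufacturing sector 448.29, foreign purchases of equities on the domestic stock exchange 211.67, sale of domestic government bonds to non-residents 421.06.)

-4015.06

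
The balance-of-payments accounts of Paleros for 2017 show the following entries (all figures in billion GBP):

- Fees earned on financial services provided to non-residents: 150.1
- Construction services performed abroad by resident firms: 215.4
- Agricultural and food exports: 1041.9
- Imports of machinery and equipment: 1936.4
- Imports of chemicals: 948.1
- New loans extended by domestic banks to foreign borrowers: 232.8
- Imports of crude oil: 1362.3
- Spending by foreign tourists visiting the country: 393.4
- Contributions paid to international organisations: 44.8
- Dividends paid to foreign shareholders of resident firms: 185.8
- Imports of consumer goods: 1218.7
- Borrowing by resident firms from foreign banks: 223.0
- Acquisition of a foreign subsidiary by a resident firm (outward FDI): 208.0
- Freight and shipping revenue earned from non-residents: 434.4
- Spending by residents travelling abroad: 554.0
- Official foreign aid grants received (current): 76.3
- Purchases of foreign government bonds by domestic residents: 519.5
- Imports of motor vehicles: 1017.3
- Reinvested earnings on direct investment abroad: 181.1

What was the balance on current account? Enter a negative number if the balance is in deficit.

-4774.8

Goods: -1218.7 - 948.1 + 1041.9 - 1362.3 - 1017.3 - 1936.4 = -5440.9
Services: -554.0 + 434.4 + 150.1 + 215.4 + 393.4 = 639.3
Primary income: -185.8 + 181.1 = -4.7
Secondary income: -44.8 + 76.3 = 31.5
Current account = (-5440.9) + 639.3 + (-4.7) + 31.5 = -4774.8
(Excluded from the current account — financial account: new loans extended by domestic banks to foreign borrowers 232.8, borrowing by resident firms from foreign banks 223.0, acquisition of a foreign subsidiary by a resident firm (outward FDI) 208.0, purchases of foreign government bonds by domestic residents 519.5.)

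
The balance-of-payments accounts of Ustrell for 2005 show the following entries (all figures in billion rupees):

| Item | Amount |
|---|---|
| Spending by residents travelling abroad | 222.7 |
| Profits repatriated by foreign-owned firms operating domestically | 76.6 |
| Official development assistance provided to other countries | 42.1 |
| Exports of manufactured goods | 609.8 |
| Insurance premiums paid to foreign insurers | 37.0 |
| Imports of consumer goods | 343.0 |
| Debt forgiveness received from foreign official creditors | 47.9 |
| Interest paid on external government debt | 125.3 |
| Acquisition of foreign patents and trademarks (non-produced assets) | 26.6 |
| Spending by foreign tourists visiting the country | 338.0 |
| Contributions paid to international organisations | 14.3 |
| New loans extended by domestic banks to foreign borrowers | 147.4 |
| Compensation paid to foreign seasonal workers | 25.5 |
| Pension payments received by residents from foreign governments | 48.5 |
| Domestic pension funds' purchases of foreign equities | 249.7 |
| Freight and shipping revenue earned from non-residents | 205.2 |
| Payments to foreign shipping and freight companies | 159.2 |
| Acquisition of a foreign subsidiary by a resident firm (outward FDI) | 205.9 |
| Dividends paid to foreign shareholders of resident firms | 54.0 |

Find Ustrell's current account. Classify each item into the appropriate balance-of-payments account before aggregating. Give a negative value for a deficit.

101.8

Goods: 609.8 - 343.0 = 266.8
Services: 338.0 - 159.2 - 222.7 - 37.0 + 205.2 = 124.3
Primary income: -125.3 - 76.6 - 25.5 - 54.0 = -281.4
Secondary income: -14.3 + 48.5 - 42.1 = -7.9
Current account = 266.8 + 124.3 + (-281.4) + (-7.9) = 101.8
(Excluded from the current account — capital account: debt forgiveness received from foreign official creditors 47.9, acquisition of foreign patents and trademarks (non-produced assets) 26.6; financial account: new loans extended by domestic banks to foreign borrowers 147.4, domestic pension funds' purchases of foreign equities 249.7, acquisition of a foreign subsidiary by a resident firm (outward FDI) 205.9.)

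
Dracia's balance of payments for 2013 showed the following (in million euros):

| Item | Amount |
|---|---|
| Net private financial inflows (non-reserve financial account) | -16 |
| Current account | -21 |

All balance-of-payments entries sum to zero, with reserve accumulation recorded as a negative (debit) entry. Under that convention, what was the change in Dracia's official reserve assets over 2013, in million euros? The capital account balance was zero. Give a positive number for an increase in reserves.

-37

Official reserve transactions balance = -((-21) + (-16)) = 37
An accumulation of reserves is recorded as a debit (negative entry), so the change in the stock of reserves is the negative of that balance.
Change in official reserves = -(37) = -37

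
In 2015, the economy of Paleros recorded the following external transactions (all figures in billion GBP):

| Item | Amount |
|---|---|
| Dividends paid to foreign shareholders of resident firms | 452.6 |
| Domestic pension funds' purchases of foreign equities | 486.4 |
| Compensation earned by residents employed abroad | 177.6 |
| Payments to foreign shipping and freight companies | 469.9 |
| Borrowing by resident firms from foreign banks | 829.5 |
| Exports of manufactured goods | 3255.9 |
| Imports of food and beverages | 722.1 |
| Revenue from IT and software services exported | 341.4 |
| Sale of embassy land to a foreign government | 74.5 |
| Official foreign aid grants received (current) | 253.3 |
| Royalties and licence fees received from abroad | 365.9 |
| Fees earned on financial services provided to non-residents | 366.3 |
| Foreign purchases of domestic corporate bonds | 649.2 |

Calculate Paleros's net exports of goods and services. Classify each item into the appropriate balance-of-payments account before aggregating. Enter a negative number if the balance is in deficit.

3137.5

Goods: -722.1 + 3255.9 = 2533.8
Services: 365.9 + 341.4 + 366.3 - 469.9 = 603.7
Trade balance = 2533.8 + 603.7 = 3137.5
(Excluded from the trade balance — primary income: dividends paid to foreign shareholders of resident firms 452.6, compensation earned by residents employed abroad 177.6; financial account: domestic pension funds' purchases of foreign equities 486.4, borrowing by resident firms from foreign banks 829.5, foreign purchases of domestic corporate bonds 649.2; capital account: sale of embassy land to a foreign government 74.5; secondary income: official foreign aid grants received (current) 253.3.)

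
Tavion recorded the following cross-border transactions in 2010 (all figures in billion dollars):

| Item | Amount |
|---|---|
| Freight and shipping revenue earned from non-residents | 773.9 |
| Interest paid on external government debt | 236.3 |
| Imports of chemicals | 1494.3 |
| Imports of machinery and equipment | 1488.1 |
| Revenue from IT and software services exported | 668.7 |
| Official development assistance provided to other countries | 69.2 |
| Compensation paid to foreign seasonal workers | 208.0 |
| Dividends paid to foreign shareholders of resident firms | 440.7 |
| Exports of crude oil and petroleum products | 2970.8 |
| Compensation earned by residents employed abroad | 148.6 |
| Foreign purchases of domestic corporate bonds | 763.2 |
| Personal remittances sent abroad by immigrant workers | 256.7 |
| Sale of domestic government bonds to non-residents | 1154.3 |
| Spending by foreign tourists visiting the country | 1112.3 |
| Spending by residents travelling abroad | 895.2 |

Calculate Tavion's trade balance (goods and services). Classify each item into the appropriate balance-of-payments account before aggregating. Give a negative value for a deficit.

1648.1

Goods: 2970.8 - 1494.3 - 1488.1 = -11.6
Services: 668.7 + 773.9 + 1112.3 - 895.2 = 1659.7
Trade balance = -11.6 + 1659.7 = 1648.1
(Excluded from the trade balance — primary income: interest paid on external government debt 236.3, compensation paid to foreign seasonal workers 208.0, dividends paid to foreign shareholders of resident firms 440.7, compensation earned by residents employed abroad 148.6; secondary income: official development assistance provided to other countries 69.2, personal remittances sent abroad by immigrant workers 256.7; financial account: foreign purchases of domestic corporate bonds 763.2, sale of domestic government bonds to non-residents 1154.3.)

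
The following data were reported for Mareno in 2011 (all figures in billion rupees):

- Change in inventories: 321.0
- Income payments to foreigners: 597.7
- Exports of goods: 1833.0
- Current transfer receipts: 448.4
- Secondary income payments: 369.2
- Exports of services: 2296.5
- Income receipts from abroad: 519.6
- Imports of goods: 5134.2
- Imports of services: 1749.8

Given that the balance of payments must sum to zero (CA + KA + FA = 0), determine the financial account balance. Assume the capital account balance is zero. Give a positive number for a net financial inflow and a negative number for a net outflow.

Goods balance = 1833.0 - 5134.2 = -3301.2
Services balance = 2296.5 - 1749.8 = 546.7
Trade balance (goods + services) = -3301.2 + 546.7 = -2754.5
Net primary income = 519.6 - 597.7 = -78.1
Net secondary income = 448.4 - 369.2 = 79.2
Current account = -2754.5 + (-78.1) + 79.2 = -2753.4
Financial account = -(-2753.4) = 2753.4

2753.4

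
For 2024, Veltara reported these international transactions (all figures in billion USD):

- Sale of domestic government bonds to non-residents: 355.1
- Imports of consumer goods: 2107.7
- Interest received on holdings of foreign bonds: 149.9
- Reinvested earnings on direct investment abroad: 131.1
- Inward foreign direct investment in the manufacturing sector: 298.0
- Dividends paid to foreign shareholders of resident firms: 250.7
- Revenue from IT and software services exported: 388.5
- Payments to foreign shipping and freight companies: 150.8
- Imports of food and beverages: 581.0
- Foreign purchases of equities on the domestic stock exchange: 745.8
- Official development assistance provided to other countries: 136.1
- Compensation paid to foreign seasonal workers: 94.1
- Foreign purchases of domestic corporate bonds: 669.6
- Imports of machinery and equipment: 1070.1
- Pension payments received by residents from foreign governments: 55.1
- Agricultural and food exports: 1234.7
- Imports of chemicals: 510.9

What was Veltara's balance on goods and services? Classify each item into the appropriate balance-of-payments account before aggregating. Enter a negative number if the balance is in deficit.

Goods: -581.0 - 2107.7 + 1234.7 - 1070.1 - 510.9 = -3035.0
Services: 388.5 - 150.8 = 237.7
Trade balance = -3035.0 + 237.7 = -2797.3
(Excluded from the trade balance — financial account: sale of domestic government bonds to non-residents 355.1, inward foreign direct investment in the manufacturing sector 298.0, foreign purchases of equities on the domestic stock exchange 745.8, foreign purchases of domestic corporate bonds 669.6; primary income: interest received on holdings of foreign bonds 149.9, reinvested earnings on direct investment abroad 131.1, dividends paid to foreign shareholders of resident firms 250.7, compensation paid to foreign seasonal workers 94.1; secondary income: official development assistance provided to other countries 136.1, pension payments received by residents from foreign governments 55.1.)

-2797.3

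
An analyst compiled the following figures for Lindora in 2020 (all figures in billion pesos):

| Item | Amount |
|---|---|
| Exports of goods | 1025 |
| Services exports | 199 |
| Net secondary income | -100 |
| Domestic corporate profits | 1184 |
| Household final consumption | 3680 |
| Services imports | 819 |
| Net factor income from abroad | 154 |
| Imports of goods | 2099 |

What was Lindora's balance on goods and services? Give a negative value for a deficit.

-1694

Goods balance = 1025 - 2099 = -1074
Services balance = 199 - 819 = -620
Trade balance (goods + services) = -1074 + (-620) = -1694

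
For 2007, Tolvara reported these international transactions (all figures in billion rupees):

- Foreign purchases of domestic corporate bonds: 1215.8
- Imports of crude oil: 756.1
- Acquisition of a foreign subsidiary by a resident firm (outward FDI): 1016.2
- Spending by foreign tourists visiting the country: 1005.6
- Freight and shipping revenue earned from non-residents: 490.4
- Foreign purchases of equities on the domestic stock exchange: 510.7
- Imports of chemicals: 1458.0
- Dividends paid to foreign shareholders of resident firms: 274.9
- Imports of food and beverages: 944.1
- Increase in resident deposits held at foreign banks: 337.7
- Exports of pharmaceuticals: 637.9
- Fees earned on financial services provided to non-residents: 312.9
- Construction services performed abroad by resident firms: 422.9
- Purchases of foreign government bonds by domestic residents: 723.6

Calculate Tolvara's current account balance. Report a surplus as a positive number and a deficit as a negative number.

-563.4

Goods: -944.1 - 756.1 - 1458.0 + 637.9 = -2520.3
Services: 490.4 + 312.9 + 422.9 + 1005.6 = 2231.8
Primary income: -274.9
Current account = (-2520.3) + 2231.8 + (-274.9) = -563.4
(Excluded from the current account — financial account: foreign purchases of domestic corporate bonds 1215.8, acquisition of a foreign subsidiary by a resident firm (outward FDI) 1016.2, foreign purchases of equities on the domestic stock exchange 510.7, increase in resident deposits held at foreign banks 337.7, purchases of foreign government bonds by domestic residents 723.6.)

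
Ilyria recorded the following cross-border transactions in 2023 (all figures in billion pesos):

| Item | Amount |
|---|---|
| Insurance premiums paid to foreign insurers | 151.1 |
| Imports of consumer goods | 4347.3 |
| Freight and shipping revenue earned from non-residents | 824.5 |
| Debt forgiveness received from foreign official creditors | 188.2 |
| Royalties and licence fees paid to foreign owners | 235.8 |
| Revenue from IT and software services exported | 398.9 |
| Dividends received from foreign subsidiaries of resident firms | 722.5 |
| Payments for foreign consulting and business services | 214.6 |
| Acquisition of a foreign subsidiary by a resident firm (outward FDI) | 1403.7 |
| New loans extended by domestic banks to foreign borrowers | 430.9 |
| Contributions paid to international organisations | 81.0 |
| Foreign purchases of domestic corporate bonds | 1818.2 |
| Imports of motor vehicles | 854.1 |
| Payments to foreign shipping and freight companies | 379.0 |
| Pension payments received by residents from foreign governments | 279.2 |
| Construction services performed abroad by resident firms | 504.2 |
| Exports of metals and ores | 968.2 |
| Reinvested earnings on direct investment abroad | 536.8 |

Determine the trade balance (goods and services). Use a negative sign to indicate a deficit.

Goods: -4347.3 - 854.1 + 968.2 = -4233.2
Services: -379.0 + 398.9 + 824.5 - 235.8 - 151.1 + 504.2 - 214.6 = 747.1
Trade balance = -4233.2 + 747.1 = -3486.1
(Excluded from the trade balance — capital account: debt forgiveness received from foreign official creditors 188.2; primary income: dividends received from foreign subsidiaries of resident firms 722.5, reinvested earnings on direct investment abroad 536.8; financial account: acquisition of a foreign subsidiary by a resident firm (outward FDI) 1403.7, new loans extended by domestic banks to foreign borrowers 430.9, foreign purchases of domestic corporate bonds 1818.2; secondary income: contributions paid to international organisations 81.0, pension payments received by residents from foreign governments 279.2.)

-3486.1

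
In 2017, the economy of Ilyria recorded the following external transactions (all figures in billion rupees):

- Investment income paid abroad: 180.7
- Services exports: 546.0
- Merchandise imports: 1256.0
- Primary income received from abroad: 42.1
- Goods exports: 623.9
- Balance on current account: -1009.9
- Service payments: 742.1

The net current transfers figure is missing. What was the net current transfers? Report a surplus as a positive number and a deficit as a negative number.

Current account = goods balance + services balance + net primary income + net secondary income
Sum of the known components = -966.8
Net current transfers = CA - (known components) = -1009.9 - (-966.8) = -43.1

-43.1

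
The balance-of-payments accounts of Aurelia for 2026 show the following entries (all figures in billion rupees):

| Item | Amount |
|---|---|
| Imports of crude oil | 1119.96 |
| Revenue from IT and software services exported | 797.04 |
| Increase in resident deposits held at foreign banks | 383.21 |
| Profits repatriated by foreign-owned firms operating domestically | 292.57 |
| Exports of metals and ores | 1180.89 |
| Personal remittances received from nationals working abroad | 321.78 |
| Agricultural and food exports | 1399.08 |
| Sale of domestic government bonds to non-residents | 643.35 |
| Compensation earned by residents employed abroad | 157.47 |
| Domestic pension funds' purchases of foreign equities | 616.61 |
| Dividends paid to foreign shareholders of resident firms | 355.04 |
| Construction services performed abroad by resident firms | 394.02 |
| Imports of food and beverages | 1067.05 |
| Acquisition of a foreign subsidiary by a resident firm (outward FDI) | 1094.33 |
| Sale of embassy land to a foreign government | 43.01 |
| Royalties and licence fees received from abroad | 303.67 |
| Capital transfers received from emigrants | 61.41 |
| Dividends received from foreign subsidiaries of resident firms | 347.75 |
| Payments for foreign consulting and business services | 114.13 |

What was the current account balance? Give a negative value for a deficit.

1952.95

Goods: -1067.05 + 1180.89 - 1119.96 + 1399.08 = 392.96
Services: 797.04 + 303.67 - 114.13 + 394.02 = 1380.60
Primary income: 157.47 - 292.57 - 355.04 + 347.75 = -142.39
Secondary income: 321.78
Current account = 392.96 + 1380.60 + (-142.39) + 321.78 = 1952.95
(Excluded from the current account — financial account: increase in resident deposits held at foreign banks 383.21, sale of domestic government bonds to non-residents 643.35, domestic pension funds' purchases of foreign equities 616.61, acquisition of a foreign subsidiary by a resident firm (outward FDI) 1094.33; capital account: sale of embassy land to a foreign government 43.01, capital transfers received from emigrants 61.41.)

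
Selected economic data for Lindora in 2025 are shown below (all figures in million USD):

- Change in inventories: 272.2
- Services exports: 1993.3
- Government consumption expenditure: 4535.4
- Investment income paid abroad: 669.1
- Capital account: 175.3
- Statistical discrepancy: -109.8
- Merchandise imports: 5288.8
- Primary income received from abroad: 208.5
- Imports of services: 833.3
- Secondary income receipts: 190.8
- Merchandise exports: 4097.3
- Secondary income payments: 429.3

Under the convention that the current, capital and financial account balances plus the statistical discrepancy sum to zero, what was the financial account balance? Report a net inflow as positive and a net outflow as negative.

Goods balance = 4097.3 - 5288.8 = -1191.5
Services balance = 1993.3 - 833.3 = 1160.0
Trade balance (goods + services) = -1191.5 + 1160.0 = -31.5
Net primary income = 208.5 - 669.1 = -460.6
Net secondary income = 190.8 - 429.3 = -238.5
Current account = -31.5 + (-460.6) + (-238.5) = -730.6
Financial account = -(-730.6 + 175.3 + (-109.8)) = 665.1

665.1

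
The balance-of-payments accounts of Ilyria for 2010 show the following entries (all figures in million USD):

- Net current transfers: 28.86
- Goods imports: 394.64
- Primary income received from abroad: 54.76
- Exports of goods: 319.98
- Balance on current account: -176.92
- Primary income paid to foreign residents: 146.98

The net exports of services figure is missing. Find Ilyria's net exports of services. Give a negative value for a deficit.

-38.90

Current account = goods balance + services balance + net primary income + net secondary income
Sum of the known components = -138.02
Net exports of services = CA - (known components) = -176.92 - (-138.02) = -38.90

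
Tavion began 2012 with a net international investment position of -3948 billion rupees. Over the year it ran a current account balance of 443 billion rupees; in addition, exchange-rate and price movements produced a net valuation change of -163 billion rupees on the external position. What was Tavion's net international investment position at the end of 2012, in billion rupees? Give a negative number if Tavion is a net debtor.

Change in NIIP = current account + net valuation change = 443 + (-163) = 280
End-of-year NIIP = -3948 + 280 = -3668

-3668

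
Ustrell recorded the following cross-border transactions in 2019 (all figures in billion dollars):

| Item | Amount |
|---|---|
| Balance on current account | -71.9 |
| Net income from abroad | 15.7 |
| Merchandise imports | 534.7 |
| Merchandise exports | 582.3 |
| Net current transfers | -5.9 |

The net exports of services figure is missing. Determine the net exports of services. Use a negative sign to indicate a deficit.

-129.3

Current account = goods balance + services balance + net primary income + net secondary income
Sum of the known components = 57.4
Net exports of services = CA - (known components) = -71.9 - 57.4 = -129.3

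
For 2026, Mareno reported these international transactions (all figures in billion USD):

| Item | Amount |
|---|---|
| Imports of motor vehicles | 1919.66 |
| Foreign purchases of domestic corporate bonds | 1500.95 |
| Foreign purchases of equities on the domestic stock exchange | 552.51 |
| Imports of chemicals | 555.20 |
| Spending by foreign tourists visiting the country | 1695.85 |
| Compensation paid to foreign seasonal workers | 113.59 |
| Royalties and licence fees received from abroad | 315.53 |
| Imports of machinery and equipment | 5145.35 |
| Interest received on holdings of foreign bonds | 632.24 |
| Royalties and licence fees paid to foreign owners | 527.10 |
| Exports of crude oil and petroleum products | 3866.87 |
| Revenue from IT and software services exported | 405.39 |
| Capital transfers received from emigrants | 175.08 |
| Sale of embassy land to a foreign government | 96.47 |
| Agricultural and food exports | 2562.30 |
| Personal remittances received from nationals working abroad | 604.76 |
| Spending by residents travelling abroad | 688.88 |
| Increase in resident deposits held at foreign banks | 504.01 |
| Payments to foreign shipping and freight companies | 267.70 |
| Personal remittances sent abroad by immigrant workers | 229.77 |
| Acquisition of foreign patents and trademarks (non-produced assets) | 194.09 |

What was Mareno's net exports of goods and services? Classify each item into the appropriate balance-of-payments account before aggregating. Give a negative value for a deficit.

Goods: -1919.66 + 3866.87 + 2562.30 - 5145.35 - 555.20 = -1191.04
Services: -527.10 - 688.88 + 315.53 + 1695.85 + 405.39 - 267.70 = 933.09
Trade balance = -1191.04 + 933.09 = -257.95
(Excluded from the trade balance — financial account: foreign purchases of domestic corporate bonds 1500.95, foreign purchases of equities on the domestic stock exchange 552.51, increase in resident deposits held at foreign banks 504.01; primary income: compensation paid to foreign seasonal workers 113.59, interest received on holdings of foreign bonds 632.24; capital account: capital transfers received from emigrants 175.08, sale of embassy land to a foreign government 96.47, acquisition of foreign patents and trademarks (non-produced assets) 194.09; secondary income: personal remittances received from nationals working abroad 604.76, personal remittances sent abroad by immigrant workers 229.77.)

-257.95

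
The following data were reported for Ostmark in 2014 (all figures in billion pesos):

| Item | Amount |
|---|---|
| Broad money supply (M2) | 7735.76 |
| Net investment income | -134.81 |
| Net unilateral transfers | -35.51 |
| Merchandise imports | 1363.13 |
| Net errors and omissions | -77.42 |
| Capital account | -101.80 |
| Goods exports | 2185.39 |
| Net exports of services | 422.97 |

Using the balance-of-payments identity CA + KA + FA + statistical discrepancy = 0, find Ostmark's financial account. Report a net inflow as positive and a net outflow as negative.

-895.69

Goods balance = 2185.39 - 1363.13 = 822.26
Services balance = 422.97
Trade balance (goods + services) = 822.26 + 422.97 = 1245.23
Net primary income = -134.81
Net secondary income = -35.51
Current account = 1245.23 + (-134.81) + (-35.51) = 1074.91
Financial account = -(1074.91 + (-101.80) + (-77.42)) = -895.69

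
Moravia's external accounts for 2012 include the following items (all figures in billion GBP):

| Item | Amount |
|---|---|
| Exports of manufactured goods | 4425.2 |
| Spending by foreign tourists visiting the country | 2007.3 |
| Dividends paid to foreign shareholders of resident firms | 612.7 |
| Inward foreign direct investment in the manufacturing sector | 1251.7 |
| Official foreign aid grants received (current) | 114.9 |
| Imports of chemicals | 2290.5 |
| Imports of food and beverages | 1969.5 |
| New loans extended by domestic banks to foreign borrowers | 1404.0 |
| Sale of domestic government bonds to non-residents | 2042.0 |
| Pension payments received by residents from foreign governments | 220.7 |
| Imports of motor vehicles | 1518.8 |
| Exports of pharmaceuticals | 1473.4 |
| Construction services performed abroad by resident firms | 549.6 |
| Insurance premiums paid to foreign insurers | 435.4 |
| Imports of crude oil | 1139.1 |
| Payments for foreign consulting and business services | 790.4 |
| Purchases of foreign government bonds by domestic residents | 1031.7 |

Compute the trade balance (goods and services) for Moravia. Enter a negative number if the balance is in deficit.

311.8

Goods: -1969.5 + 4425.2 - 2290.5 - 1139.1 + 1473.4 - 1518.8 = -1019.3
Services: -790.4 + 2007.3 + 549.6 - 435.4 = 1331.1
Trade balance = -1019.3 + 1331.1 = 311.8
(Excluded from the trade balance — primary income: dividends paid to foreign shareholders of resident firms 612.7; financial account: inward foreign direct investment in the manufacturing sector 1251.7, new loans extended by domestic banks to foreign borrowers 1404.0, sale of domestic government bonds to non-residents 2042.0, purchases of foreign government bonds by domestic residents 1031.7; secondary income: official foreign aid grants received (current) 114.9, pension payments received by residents from foreign governments 220.7.)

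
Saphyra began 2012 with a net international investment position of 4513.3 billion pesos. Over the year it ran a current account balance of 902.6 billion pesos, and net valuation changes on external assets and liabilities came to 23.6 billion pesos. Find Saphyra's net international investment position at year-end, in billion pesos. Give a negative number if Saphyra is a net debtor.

Change in NIIP = current account + net valuation change = 902.6 + 23.6 = 926.2
End-of-year NIIP = 4513.3 + 926.2 = 5439.5

5439.5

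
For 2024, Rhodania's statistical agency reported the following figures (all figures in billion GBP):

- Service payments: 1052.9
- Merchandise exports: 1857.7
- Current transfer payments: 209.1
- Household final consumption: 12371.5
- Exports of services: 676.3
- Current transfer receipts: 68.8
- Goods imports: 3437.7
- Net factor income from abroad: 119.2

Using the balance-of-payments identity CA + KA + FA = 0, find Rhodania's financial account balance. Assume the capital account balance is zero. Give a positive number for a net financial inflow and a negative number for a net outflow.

Goods balance = 1857.7 - 3437.7 = -1580.0
Services balance = 676.3 - 1052.9 = -376.6
Trade balance (goods + services) = -1580.0 + (-376.6) = -1956.6
Net primary income = 119.2
Net secondary income = 68.8 - 209.1 = -140.3
Current account = -1956.6 + 119.2 + (-140.3) = -1977.7
Financial account = -(-1977.7) = 1977.7

1977.7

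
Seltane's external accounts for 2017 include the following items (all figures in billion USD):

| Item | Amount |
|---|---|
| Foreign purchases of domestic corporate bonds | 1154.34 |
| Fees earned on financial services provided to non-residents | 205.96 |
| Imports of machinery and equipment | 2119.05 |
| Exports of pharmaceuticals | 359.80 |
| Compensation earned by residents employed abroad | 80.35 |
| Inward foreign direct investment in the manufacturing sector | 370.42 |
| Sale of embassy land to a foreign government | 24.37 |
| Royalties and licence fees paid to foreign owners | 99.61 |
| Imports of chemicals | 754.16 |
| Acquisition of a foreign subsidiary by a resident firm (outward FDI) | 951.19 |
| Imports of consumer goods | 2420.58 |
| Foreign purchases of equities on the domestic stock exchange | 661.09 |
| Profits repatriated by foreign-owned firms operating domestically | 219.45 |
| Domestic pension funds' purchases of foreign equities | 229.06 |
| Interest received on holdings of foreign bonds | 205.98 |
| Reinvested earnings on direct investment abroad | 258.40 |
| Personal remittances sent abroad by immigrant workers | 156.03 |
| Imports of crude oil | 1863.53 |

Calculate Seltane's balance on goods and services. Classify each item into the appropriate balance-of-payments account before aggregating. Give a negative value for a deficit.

-6691.17

Goods: -2119.05 - 754.16 + 359.80 - 1863.53 - 2420.58 = -6797.52
Services: 205.96 - 99.61 = 106.35
Trade balance = -6797.52 + 106.35 = -6691.17
(Excluded from the trade balance — financial account: foreign purchases of domestic corporate bonds 1154.34, inward foreign direct investment in the manufacturing sector 370.42, acquisition of a foreign subsidiary by a resident firm (outward FDI) 951.19, foreign purchases of equities on the domestic stock exchange 661.09, domestic pension funds' purchases of foreign equities 229.06; primary income: compensation earned by residents employed abroad 80.35, profits repatriated by foreign-owned firms operating domestically 219.45, interest received on holdings of foreign bonds 205.98, reinvested earnings on direct investment abroad 258.40; capital account: sale of embassy land to a foreign government 24.37; secondary income: personal remittances sent abroad by immigrant workers 156.03.)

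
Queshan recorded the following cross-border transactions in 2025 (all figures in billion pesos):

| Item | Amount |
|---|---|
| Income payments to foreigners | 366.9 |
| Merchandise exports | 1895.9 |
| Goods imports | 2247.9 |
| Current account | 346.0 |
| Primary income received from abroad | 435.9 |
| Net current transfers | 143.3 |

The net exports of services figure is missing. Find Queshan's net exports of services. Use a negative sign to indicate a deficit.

485.7

Current account = goods balance + services balance + net primary income + net secondary income
Sum of the known components = -139.7
Net exports of services = CA - (known components) = 346.0 - (-139.7) = 485.7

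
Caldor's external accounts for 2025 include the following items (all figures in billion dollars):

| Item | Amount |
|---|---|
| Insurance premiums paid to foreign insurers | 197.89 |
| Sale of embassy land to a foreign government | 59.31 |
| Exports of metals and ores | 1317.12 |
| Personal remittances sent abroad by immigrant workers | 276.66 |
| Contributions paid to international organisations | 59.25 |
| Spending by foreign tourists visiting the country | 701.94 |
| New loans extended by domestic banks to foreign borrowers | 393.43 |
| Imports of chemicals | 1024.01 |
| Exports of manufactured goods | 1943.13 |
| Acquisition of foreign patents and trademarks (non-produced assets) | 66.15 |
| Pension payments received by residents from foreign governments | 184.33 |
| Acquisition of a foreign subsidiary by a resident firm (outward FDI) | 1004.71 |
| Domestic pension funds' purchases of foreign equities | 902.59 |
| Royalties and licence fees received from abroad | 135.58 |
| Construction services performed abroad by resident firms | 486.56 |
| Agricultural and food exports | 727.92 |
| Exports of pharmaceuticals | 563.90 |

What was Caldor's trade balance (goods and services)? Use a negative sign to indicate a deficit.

Goods: -1024.01 + 1317.12 + 727.92 + 563.90 + 1943.13 = 3528.06
Services: 486.56 - 197.89 + 701.94 + 135.58 = 1126.19
Trade balance = 3528.06 + 1126.19 = 4654.25
(Excluded from the trade balance — capital account: sale of embassy land to a foreign government 59.31, acquisition of foreign patents and trademarks (non-produced assets) 66.15; secondary income: personal remittances sent abroad by immigrant workers 276.66, contributions paid to international organisations 59.25, pension payments received by residents from foreign governments 184.33; financial account: new loans extended by domestic banks to foreign borrowers 393.43, acquisition of a foreign subsidiary by a resident firm (outward FDI) 1004.71, domestic pension funds' purchases of foreign equities 902.59.)

4654.25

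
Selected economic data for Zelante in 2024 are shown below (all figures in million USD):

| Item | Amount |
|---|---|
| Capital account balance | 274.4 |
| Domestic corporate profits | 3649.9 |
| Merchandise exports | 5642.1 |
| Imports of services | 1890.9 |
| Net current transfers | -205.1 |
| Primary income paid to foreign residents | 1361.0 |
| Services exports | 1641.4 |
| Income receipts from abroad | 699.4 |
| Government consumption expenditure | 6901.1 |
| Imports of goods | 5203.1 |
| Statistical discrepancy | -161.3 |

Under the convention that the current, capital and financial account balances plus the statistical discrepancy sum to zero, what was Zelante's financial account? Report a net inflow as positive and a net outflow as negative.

564.1

Goods balance = 5642.1 - 5203.1 = 439.0
Services balance = 1641.4 - 1890.9 = -249.5
Trade balance (goods + services) = 439.0 + (-249.5) = 189.5
Net primary income = 699.4 - 1361.0 = -661.6
Net secondary income = -205.1
Current account = 189.5 + (-661.6) + (-205.1) = -677.2
Financial account = -(-677.2 + 274.4 + (-161.3)) = 564.1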